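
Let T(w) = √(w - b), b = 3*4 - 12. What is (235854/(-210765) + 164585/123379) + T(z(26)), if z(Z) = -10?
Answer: 1863108953/8667991645 + I*√10 ≈ 0.21494 + 3.1623*I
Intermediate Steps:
b = 0 (b = 12 - 12 = 0)
T(w) = √w (T(w) = √(w - 1*0) = √(w + 0) = √w)
(235854/(-210765) + 164585/123379) + T(z(26)) = (235854/(-210765) + 164585/123379) + √(-10) = (235854*(-1/210765) + 164585*(1/123379)) + I*√10 = (-78618/70255 + 164585/123379) + I*√10 = 1863108953/8667991645 + I*√10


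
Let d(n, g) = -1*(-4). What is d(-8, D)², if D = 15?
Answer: 16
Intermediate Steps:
d(n, g) = 4
d(-8, D)² = 4² = 16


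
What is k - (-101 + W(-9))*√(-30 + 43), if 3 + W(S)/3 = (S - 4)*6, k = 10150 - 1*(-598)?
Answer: 10748 + 344*√13 ≈ 11988.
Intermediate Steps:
k = 10748 (k = 10150 + 598 = 10748)
W(S) = -81 + 18*S (W(S) = -9 + 3*((S - 4)*6) = -9 + 3*((-4 + S)*6) = -9 + 3*(-24 + 6*S) = -9 + (-72 + 18*S) = -81 + 18*S)
k - (-101 + W(-9))*√(-30 + 43) = 10748 - (-101 + (-81 + 18*(-9)))*√(-30 + 43) = 10748 - (-101 + (-81 - 162))*√13 = 10748 - (-101 - 243)*√13 = 10748 - (-344)*√13 = 10748 + 344*√13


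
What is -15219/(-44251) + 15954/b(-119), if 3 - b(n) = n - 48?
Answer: 1096854/11645 ≈ 94.191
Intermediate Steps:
b(n) = 51 - n (b(n) = 3 - (n - 48) = 3 - (-48 + n) = 3 + (48 - n) = 51 - n)
-15219/(-44251) + 15954/b(-119) = -15219/(-44251) + 15954/(51 - 1*(-119)) = -15219*(-1/44251) + 15954/(51 + 119) = 801/2329 + 15954/170 = 801/2329 + 15954*(1/170) = 801/2329 + 7977/85 = 1096854/11645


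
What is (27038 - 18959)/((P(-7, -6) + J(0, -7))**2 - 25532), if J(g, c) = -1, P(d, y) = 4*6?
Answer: -8079/25003 ≈ -0.32312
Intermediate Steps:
P(d, y) = 24
(27038 - 18959)/((P(-7, -6) + J(0, -7))**2 - 25532) = (27038 - 18959)/((24 - 1)**2 - 25532) = 8079/(23**2 - 25532) = 8079/(529 - 25532) = 8079/(-25003) = 8079*(-1/25003) = -8079/25003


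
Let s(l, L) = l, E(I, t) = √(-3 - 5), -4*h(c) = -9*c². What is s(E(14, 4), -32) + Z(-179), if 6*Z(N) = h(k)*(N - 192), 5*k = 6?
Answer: -10017/50 + 2*I*√2 ≈ -200.34 + 2.8284*I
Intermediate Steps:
k = 6/5 (k = (⅕)*6 = 6/5 ≈ 1.2000)
h(c) = 9*c²/4 (h(c) = -(-9)*c²/4 = 9*c²/4)
E(I, t) = 2*I*√2 (E(I, t) = √(-8) = 2*I*√2)
Z(N) = -2592/25 + 27*N/50 (Z(N) = ((9*(6/5)²/4)*(N - 192))/6 = (((9/4)*(36/25))*(-192 + N))/6 = (81*(-192 + N)/25)/6 = (-15552/25 + 81*N/25)/6 = -2592/25 + 27*N/50)
s(E(14, 4), -32) + Z(-179) = 2*I*√2 + (-2592/25 + (27/50)*(-179)) = 2*I*√2 + (-2592/25 - 4833/50) = 2*I*√2 - 10017/50 = -10017/50 + 2*I*√2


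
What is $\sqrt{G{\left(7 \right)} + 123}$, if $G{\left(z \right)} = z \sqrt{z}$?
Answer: $\sqrt{123 + 7 \sqrt{7}} \approx 11.896$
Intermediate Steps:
$G{\left(z \right)} = z^{\frac{3}{2}}$
$\sqrt{G{\left(7 \right)} + 123} = \sqrt{7^{\frac{3}{2}} + 123} = \sqrt{7 \sqrt{7} + 123} = \sqrt{123 + 7 \sqrt{7}}$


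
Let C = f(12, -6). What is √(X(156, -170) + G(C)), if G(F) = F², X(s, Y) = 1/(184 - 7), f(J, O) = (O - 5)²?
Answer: √458688066/177 ≈ 121.00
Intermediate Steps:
f(J, O) = (-5 + O)²
C = 121 (C = (-5 - 6)² = (-11)² = 121)
X(s, Y) = 1/177
√(X(156, -170) + G(C)) = √(1/177 + 121²) = √(1/177 + 14641) = √(2591458/177) = √458688066/177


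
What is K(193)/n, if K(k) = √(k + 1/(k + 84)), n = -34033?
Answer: -√14808974/9427141 ≈ -0.00040821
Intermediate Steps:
K(k) = √(k + 1/(84 + k))
K(193)/n = √((1 + 193*(84 + 193))/(84 + 193))/(-34033) = √((1 + 193*277)/277)*(-1/34033) = √((1 + 53461)/277)*(-1/34033) = √((1/277)*53462)*(-1/34033) = √(53462/277)*(-1/34033) = (√14808974/277)*(-1/34033) = -√14808974/9427141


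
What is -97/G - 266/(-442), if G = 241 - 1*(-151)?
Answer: 30699/86632 ≈ 0.35436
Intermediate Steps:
G = 392 (G = 241 + 151 = 392)
-97/G - 266/(-442) = -97/392 - 266/(-442) = -97*1/392 - 266*(-1/442) = -97/392 + 133/221 = 30699/86632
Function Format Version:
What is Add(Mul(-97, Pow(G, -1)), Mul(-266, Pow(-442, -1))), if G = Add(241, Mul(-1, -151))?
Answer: Rational(30699, 86632) ≈ 0.35436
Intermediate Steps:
G = 392 (G = Add(241, 151) = 392)
Add(Mul(-97, Pow(G, -1)), Mul(-266, Pow(-442, -1))) = Add(Mul(-97, Pow(392, -1)), Mul(-266, Pow(-442, -1))) = Add(Mul(-97, Rational(1, 392)), Mul(-266, Rational(-1, 442))) = Add(Rational(-97, 392), Rational(133, 221)) = Rational(30699, 86632)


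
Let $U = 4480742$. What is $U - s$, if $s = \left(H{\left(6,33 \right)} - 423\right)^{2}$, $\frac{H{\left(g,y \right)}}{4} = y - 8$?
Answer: $4376413$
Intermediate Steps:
$H{\left(g,y \right)} = -32 + 4 y$ ($H{\left(g,y \right)} = 4 \left(y - 8\right) = 4 \left(-8 + y\right) = -32 + 4 y$)
$s = 104329$ ($s = \left(\left(-32 + 4 \cdot 33\right) - 423\right)^{2} = \left(\left(-32 + 132\right) - 423\right)^{2} = \left(100 - 423\right)^{2} = \left(-323\right)^{2} = 104329$)
$U - s = 4480742 - 104329 = 4376413$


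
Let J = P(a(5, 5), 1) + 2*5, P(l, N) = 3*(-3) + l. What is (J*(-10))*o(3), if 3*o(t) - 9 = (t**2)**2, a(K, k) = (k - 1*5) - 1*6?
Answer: 1500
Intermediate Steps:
a(K, k) = -11 + k (a(K, k) = (k - 5) - 6 = (-5 + k) - 6 = -11 + k)
P(l, N) = -9 + l
o(t) = 3 + t**4/3 (o(t) = 3 + (t**2)**2/3 = 3 + t**4/3)
J = -5 (J = (-9 + (-11 + 5)) + 2*5 = (-9 - 6) + 10 = -15 + 10 = -5)
(J*(-10))*o(3) = (-5*(-10))*(3 + (1/3)*3**4) = 50*(3 + (1/3)*81) = 50*(3 + 27) = 50*30 = 1500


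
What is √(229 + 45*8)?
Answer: √589 ≈ 24.269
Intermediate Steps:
√(229 + 45*8) = √(229 + 360) = √589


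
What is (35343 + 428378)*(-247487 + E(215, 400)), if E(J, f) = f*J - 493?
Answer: -75113527580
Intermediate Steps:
E(J, f) = -493 + J*f (E(J, f) = J*f - 493 = -493 + J*f)
(35343 + 428378)*(-247487 + E(215, 400)) = (35343 + 428378)*(-247487 + (-493 + 215*400)) = 463721*(-247487 + (-493 + 86000)) = 463721*(-247487 + 85507) = 463721*(-161980) = -75113527580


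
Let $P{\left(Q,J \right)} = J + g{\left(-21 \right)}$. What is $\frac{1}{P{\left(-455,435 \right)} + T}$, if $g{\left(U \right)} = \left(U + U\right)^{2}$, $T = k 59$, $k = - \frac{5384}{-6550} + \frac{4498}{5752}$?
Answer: $\frac{9418900}{21603513453} \approx 0.00043599$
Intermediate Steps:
$k = \frac{15107667}{9418900}$ ($k = \left(-5384\right) \left(- \frac{1}{6550}\right) + 4498 \cdot \frac{1}{5752} = \frac{2692}{3275} + \frac{2249}{2876} = \frac{15107667}{9418900} \approx 1.604$)
$T = \frac{891352353}{9418900}$ ($T = \frac{15107667}{9418900} \cdot 59 = \frac{891352353}{9418900} \approx 94.634$)
$g{\left(U \right)} = 4 U^{2}$ ($g{\left(U \right)} = \left(2 U\right)^{2} = 4 U^{2}$)
$P{\left(Q,J \right)} = 1764 + J$ ($P{\left(Q,J \right)} = J + 4 \left(-21\right)^{2} = J + 4 \cdot 441 = J + 1764 = 1764 + J$)
$\frac{1}{P{\left(-455,435 \right)} + T} = \frac{1}{\left(1764 + 435\right) + \frac{891352353}{9418900}} = \frac{1}{2199 + \frac{891352353}{9418900}} = \frac{1}{\frac{21603513453}{9418900}} = \frac{9418900}{21603513453}$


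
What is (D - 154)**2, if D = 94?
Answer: 3600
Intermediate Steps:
(D - 154)**2 = (94 - 154)**2 = (-60)**2 = 3600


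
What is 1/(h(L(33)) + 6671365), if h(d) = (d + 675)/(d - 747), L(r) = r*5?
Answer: 97/647122265 ≈ 1.4989e-7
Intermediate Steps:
L(r) = 5*r
h(d) = (675 + d)/(-747 + d)
1/(h(L(33)) + 6671365) = 1/((675 + 5*33)/(-747 + 5*33) + 6671365) = 1/((675 + 165)/(-747 + 165) + 6671365) = 1/(840/(-582) + 6671365) = 1/(-1/582*840 + 6671365) = 1/(-140/97 + 6671365) = 1/(647122265/97) = 97/647122265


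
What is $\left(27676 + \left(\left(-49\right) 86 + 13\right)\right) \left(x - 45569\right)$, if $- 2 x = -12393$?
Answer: $- \frac{1848538875}{2} \approx -9.2427 \cdot 10^{8}$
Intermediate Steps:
$x = \frac{12393}{2}$ ($x = \left(- \frac{1}{2}\right) \left(-12393\right) = \frac{12393}{2} \approx 6196.5$)
$\left(27676 + \left(\left(-49\right) 86 + 13\right)\right) \left(x - 45569\right) = \left(27676 + \left(\left(-49\right) 86 + 13\right)\right) \left(\frac{12393}{2} - 45569\right) = \left(27676 + \left(-4214 + 13\right)\right) \left(- \frac{78745}{2}\right) = \left(27676 - 4201\right) \left(- \frac{78745}{2}\right) = 23475 \left(- \frac{78745}{2}\right) = - \frac{1848538875}{2}$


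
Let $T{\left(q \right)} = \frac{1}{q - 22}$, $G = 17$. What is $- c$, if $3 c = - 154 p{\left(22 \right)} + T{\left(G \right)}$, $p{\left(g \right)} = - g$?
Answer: $- \frac{16939}{15} \approx -1129.3$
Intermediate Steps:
$T{\left(q \right)} = \frac{1}{-22 + q}$
$c = \frac{16939}{15}$ ($c = \frac{- 154 \left(\left(-1\right) 22\right) + \frac{1}{-22 + 17}}{3} = \frac{\left(-154\right) \left(-22\right) + \frac{1}{-5}}{3} = \frac{3388 - \frac{1}{5}}{3} = \frac{1}{3} \cdot \frac{16939}{5} = \frac{16939}{15} \approx 1129.3$)
$- c = \left(-1\right) \frac{16939}{15} = - \frac{16939}{15}$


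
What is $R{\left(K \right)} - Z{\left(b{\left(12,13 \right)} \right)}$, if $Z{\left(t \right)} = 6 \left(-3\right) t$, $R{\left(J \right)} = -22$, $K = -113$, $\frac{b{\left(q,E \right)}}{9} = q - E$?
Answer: $-184$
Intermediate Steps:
$b{\left(q,E \right)} = - 9 E + 9 q$ ($b{\left(q,E \right)} = 9 \left(q - E\right) = - 9 E + 9 q$)
$Z{\left(t \right)} = - 18 t$
$R{\left(K \right)} - Z{\left(b{\left(12,13 \right)} \right)} = -22 - - 18 \left(\left(-9\right) 13 + 9 \cdot 12\right) = -22 - - 18 \left(-117 + 108\right) = -22 - \left(-18\right) \left(-9\right) = -22 - 162 = -184$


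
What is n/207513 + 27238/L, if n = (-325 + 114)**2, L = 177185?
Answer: 13540692479/36768190905 ≈ 0.36827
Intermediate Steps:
n = 44521 (n = (-211)**2 = 44521)
n/207513 + 27238/L = 44521/207513 + 27238/177185 = 13540692479/36768190905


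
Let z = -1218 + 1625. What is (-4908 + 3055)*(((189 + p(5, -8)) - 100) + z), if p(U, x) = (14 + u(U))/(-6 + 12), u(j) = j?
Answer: -5549735/6 ≈ -9.2496e+5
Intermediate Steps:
p(U, x) = 7/3 + U/6 (p(U, x) = (14 + U)/(-6 + 12) = (14 + U)/6 = (14 + U)*(⅙) = 7/3 + U/6)
z = 407
(-4908 + 3055)*(((189 + p(5, -8)) - 100) + z) = (-4908 + 3055)*(((189 + (7/3 + (⅙)*5)) - 100) + 407) = -1853*(((189 + (7/3 + ⅚)) - 100) + 407) = -1853*(((189 + 19/6) - 100) + 407) = -1853*((1153/6 - 100) + 407) = -1853*(553/6 + 407) = -1853*2995/6 = -5549735/6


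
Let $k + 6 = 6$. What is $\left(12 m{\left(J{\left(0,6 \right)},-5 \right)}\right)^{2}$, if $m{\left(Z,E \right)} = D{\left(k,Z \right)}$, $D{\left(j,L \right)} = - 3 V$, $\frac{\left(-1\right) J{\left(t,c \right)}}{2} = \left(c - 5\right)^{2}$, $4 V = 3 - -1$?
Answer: $1296$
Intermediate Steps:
$k = 0$ ($k = -6 + 6 = 0$)
$V = 1$ ($V = \frac{3 - -1}{4} = \frac{3 + 1}{4} = \frac{1}{4} \cdot 4 = 1$)
$J{\left(t,c \right)} = - 2 \left(-5 + c\right)^{2}$ ($J{\left(t,c \right)} = - 2 \left(c - 5\right)^{2} = - 2 \left(-5 + c\right)^{2}$)
$D{\left(j,L \right)} = -3$ ($D{\left(j,L \right)} = \left(-3\right) 1 = -3$)
$m{\left(Z,E \right)} = -3$
$\left(12 m{\left(J{\left(0,6 \right)},-5 \right)}\right)^{2} = \left(12 \left(-3\right)\right)^{2} = \left(-36\right)^{2} = 1296$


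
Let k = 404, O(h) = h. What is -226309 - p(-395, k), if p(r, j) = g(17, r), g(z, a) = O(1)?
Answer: -226310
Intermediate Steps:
g(z, a) = 1
p(r, j) = 1
-226309 - p(-395, k) = -226309 - 1*1 = -226309 - 1 = -226310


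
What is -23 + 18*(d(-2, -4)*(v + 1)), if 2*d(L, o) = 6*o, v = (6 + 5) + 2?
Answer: -3047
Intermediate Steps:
v = 13 (v = 11 + 2 = 13)
d(L, o) = 3*o (d(L, o) = (6*o)/2 = 3*o)
-23 + 18*(d(-2, -4)*(v + 1)) = -23 + 18*((3*(-4))*(13 + 1)) = -23 + 18*(-12*14) = -23 + 18*(-168) = -23 - 3024 = -3047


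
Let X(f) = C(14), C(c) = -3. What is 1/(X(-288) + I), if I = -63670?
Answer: -1/63673 ≈ -1.5705e-5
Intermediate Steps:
X(f) = -3
1/(X(-288) + I) = 1/(-3 - 63670) = 1/(-63673) = -1/63673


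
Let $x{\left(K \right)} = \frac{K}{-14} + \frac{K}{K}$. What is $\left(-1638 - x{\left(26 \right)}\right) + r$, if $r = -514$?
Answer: $- \frac{15058}{7} \approx -2151.1$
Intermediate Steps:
$x{\left(K \right)} = 1 - \frac{K}{14}$ ($x{\left(K \right)} = K \left(- \frac{1}{14}\right) + 1 = - \frac{K}{14} + 1 = 1 - \frac{K}{14}$)
$\left(-1638 - x{\left(26 \right)}\right) + r = \left(-1638 - \left(1 - \frac{13}{7}\right)\right) - 514 = \left(-1638 - - \frac{6}{7}\right) - 514 = \left(-1638 + \frac{6}{7}\right) - 514 = - \frac{11460}{7} - 514 = - \frac{15058}{7}$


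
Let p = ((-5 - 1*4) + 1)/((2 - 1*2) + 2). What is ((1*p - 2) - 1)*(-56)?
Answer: 392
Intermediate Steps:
p = -4 (p = ((-5 - 4) + 1)/((2 - 2) + 2) = (-9 + 1)/(0 + 2) = -8/2 = -8*1/2 = -4)
((1*p - 2) - 1)*(-56) = ((1*(-4) - 2) - 1)*(-56) = ((-4 - 2) - 1)*(-56) = (-6 - 1)*(-56) = -7*(-56) = 392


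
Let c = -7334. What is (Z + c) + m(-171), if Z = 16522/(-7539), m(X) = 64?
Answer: -54825052/7539 ≈ -7272.2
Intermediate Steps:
Z = -16522/7539 (Z = 16522*(-1/7539) = -16522/7539 ≈ -2.1915)
(Z + c) + m(-171) = (-16522/7539 - 7334) + 64 = -55307548/7539 + 64 = -54825052/7539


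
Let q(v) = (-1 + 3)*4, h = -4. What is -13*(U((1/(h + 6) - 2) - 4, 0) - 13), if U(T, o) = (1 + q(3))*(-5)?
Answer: 754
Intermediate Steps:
q(v) = 8 (q(v) = 2*4 = 8)
U(T, o) = -45 (U(T, o) = (1 + 8)*(-5) = 9*(-5) = -45)
-13*(U((1/(h + 6) - 2) - 4, 0) - 13) = -13*(-45 - 13) = -13*(-58) = 754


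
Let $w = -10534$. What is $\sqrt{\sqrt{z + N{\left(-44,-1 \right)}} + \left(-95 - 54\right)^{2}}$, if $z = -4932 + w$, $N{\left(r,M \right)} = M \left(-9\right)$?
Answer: $\sqrt{22201 + i \sqrt{15457}} \approx 149.0 + 0.4172 i$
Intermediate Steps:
$N{\left(r,M \right)} = - 9 M$
$z = -15466$ ($z = -4932 - 10534 = -15466$)
$\sqrt{\sqrt{z + N{\left(-44,-1 \right)}} + \left(-95 - 54\right)^{2}} = \sqrt{\sqrt{-15466 - -9} + \left(-95 - 54\right)^{2}} = \sqrt{\sqrt{-15466 + 9} + \left(-149\right)^{2}} = \sqrt{\sqrt{-15457} + 22201} = \sqrt{i \sqrt{15457} + 22201} = \sqrt{22201 + i \sqrt{15457}}$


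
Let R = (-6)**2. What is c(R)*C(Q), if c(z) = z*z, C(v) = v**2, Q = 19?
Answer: 467856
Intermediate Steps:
R = 36
c(z) = z**2
c(R)*C(Q) = 36**2*19**2 = 1296*361 = 467856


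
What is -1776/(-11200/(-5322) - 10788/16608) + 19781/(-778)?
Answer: -5194650822613/4168649258 ≈ -1246.1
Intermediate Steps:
-1776/(-11200/(-5322) - 10788/16608) + 19781/(-778) = -1776/(-11200*(-1/5322) - 10788*1/16608) + 19781*(-1/778) = -1776/(5600/2661 - 899/1384) - 19781/778 = -1776/5358161/3682824 - 19781/778 = -1776*3682824/5358161 - 19781/778 = -6540695424/5358161 - 19781/778 = -5194650822613/4168649258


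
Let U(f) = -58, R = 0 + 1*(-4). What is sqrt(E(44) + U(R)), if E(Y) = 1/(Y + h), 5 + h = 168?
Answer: 49*I*sqrt(115)/69 ≈ 7.6155*I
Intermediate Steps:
h = 163 (h = -5 + 168 = 163)
R = -4 (R = 0 - 4 = -4)
E(Y) = 1/(163 + Y) (E(Y) = 1/(Y + 163) = 1/(163 + Y))
sqrt(E(44) + U(R)) = sqrt(1/(163 + 44) - 58) = sqrt(1/207 - 58) = sqrt(-12005/207) = 49*I*sqrt(115)/69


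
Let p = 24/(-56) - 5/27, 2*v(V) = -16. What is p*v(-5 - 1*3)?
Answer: 928/189 ≈ 4.9100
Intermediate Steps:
v(V) = -8 (v(V) = (1/2)*(-16) = -8)
p = -116/189 (p = 24*(-1/56) - 5*1/27 = -3/7 - 5/27 = -116/189 ≈ -0.61376)
p*v(-5 - 1*3) = -116/189*(-8) = 928/189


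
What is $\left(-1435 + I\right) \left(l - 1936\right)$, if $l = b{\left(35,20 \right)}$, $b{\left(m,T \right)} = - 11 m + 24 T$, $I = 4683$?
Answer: $-5979568$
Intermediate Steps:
$l = 95$ ($l = \left(-11\right) 35 + 24 \cdot 20 = -385 + 480 = 95$)
$\left(-1435 + I\right) \left(l - 1936\right) = \left(-1435 + 4683\right) \left(95 - 1936\right) = 3248 \left(-1841\right) = -5979568$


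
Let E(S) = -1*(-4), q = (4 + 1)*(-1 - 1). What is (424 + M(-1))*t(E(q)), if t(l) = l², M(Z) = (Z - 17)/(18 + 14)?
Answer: 6775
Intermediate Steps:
q = -10 (q = 5*(-2) = -10)
E(S) = 4
M(Z) = -17/32 + Z/32 (M(Z) = (-17 + Z)/32 = (-17 + Z)*(1/32) = -17/32 + Z/32)
(424 + M(-1))*t(E(q)) = (424 + (-17/32 + (1/32)*(-1)))*4² = (424 + (-17/32 - 1/32))*16 = (424 - 9/16)*16 = (6775/16)*16 = 6775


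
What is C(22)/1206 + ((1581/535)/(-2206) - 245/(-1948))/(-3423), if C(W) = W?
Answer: 14398932299509/790899322584420 ≈ 0.018206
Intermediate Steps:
C(22)/1206 + ((1581/535)/(-2206) - 245/(-1948))/(-3423) = 22/1206 + ((1581/535)/(-2206) - 245/(-1948))/(-3423) = 22*(1/1206) + ((1581*(1/535))*(-1/2206) - 245*(-1/1948))*(-1/3423) = 11/603 + ((1581/535)*(-1/2206) + 245/1948)*(-1/3423) = 11/603 + (-1581/1180210 + 245/1948)*(-1/3423) = 11/603 + (143035831/1149524540)*(-1/3423) = 11/603 - 143035831/3934822500420 = 14398932299509/790899322584420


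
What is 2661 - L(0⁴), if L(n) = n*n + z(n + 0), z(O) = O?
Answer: 2661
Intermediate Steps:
L(n) = n + n² (L(n) = n*n + (n + 0) = n² + n = n + n²)
2661 - L(0⁴) = 2661 - 0⁴*(1 + 0⁴) = 2661 - 0*(1 + 0) = 2661 - 0 = 2661 - 1*0 = 2661 + 0 = 2661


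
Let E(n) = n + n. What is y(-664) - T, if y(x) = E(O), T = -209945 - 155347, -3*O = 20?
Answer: 1095836/3 ≈ 3.6528e+5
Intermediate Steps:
O = -20/3 (O = -⅓*20 = -20/3 ≈ -6.6667)
E(n) = 2*n
T = -365292
y(x) = -40/3 (y(x) = 2*(-20/3) = -40/3)
y(-664) - T = -40/3 - 1*(-365292) = -40/3 + 365292 = 1095836/3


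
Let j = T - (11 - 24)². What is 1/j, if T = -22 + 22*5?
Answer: -1/81 ≈ -0.012346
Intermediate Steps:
T = 88 (T = -22 + 110 = 88)
j = -81 (j = 88 - (11 - 24)² = 88 - 1*(-13)² = 88 - 1*169 = 88 - 169 = -81)
1/j = 1/(-81) = -1/81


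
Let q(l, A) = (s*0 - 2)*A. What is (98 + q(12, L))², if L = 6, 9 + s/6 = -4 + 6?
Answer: 7396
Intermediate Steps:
s = -42 (s = -54 + 6*(-4 + 6) = -54 + 6*2 = -54 + 12 = -42)
q(l, A) = -2*A (q(l, A) = (-42*0 - 2)*A = (0 - 2)*A = -2*A)
(98 + q(12, L))² = (98 - 2*6)² = (98 - 12)² = 86² = 7396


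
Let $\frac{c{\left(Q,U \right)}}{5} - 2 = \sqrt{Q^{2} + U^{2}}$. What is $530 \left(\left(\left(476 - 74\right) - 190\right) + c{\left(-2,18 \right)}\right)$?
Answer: $117660 + 5300 \sqrt{82} \approx 1.6565 \cdot 10^{5}$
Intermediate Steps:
$c{\left(Q,U \right)} = 10 + 5 \sqrt{Q^{2} + U^{2}}$
$530 \left(\left(\left(476 - 74\right) - 190\right) + c{\left(-2,18 \right)}\right) = 530 \left(\left(\left(476 - 74\right) - 190\right) + \left(10 + 5 \sqrt{\left(-2\right)^{2} + 18^{2}}\right)\right) = 530 \left(\left(402 - 190\right) + \left(10 + 5 \sqrt{4 + 324}\right)\right) = 530 \left(\left(402 - 190\right) + \left(10 + 5 \sqrt{328}\right)\right) = 530 \left(212 + \left(10 + 5 \cdot 2 \sqrt{82}\right)\right) = 530 \left(212 + \left(10 + 10 \sqrt{82}\right)\right) = 530 \left(222 + 10 \sqrt{82}\right) = 117660 + 5300 \sqrt{82}$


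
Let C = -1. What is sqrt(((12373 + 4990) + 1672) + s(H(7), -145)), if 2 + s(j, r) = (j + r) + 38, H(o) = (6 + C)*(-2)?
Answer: 2*sqrt(4729) ≈ 137.54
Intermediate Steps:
H(o) = -10 (H(o) = (6 - 1)*(-2) = 5*(-2) = -10)
s(j, r) = 36 + j + r (s(j, r) = -2 + ((j + r) + 38) = -2 + (38 + j + r) = 36 + j + r)
sqrt(((12373 + 4990) + 1672) + s(H(7), -145)) = sqrt(((12373 + 4990) + 1672) + (36 - 10 - 145)) = sqrt((17363 + 1672) - 119) = sqrt(19035 - 119) = sqrt(18916) = 2*sqrt(4729)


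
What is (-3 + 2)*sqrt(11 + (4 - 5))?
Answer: -sqrt(10) ≈ -3.1623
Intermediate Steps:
(-3 + 2)*sqrt(11 + (4 - 5)) = -sqrt(11 - 1) = -sqrt(10)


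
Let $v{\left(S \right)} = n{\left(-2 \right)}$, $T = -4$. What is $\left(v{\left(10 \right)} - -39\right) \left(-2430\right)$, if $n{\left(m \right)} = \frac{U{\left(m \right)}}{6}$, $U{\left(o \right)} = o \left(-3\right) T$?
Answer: $-85050$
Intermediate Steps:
$U{\left(o \right)} = 12 o$ ($U{\left(o \right)} = o \left(-3\right) \left(-4\right) = - 3 o \left(-4\right) = 12 o$)
$n{\left(m \right)} = 2 m$ ($n{\left(m \right)} = \frac{12 m}{6} = 12 m \frac{1}{6} = 2 m$)
$v{\left(S \right)} = -4$ ($v{\left(S \right)} = 2 \left(-2\right) = -4$)
$\left(v{\left(10 \right)} - -39\right) \left(-2430\right) = \left(-4 - -39\right) \left(-2430\right) = \left(-4 + 39\right) \left(-2430\right) = 35 \left(-2430\right) = -85050$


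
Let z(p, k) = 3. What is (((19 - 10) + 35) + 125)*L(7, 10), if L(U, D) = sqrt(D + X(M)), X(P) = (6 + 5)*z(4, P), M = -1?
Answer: 169*sqrt(43) ≈ 1108.2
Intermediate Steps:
X(P) = 33 (X(P) = (6 + 5)*3 = 11*3 = 33)
L(U, D) = sqrt(33 + D) (L(U, D) = sqrt(D + 33) = sqrt(33 + D))
(((19 - 10) + 35) + 125)*L(7, 10) = (((19 - 10) + 35) + 125)*sqrt(33 + 10) = ((9 + 35) + 125)*sqrt(43) = (44 + 125)*sqrt(43) = 169*sqrt(43)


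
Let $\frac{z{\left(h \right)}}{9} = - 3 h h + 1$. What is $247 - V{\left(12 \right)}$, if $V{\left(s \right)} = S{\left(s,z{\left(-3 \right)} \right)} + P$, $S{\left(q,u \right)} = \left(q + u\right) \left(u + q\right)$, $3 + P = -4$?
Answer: $-49030$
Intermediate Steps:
$P = -7$ ($P = -3 - 4 = -7$)
$z{\left(h \right)} = 9 - 27 h^{2}$ ($z{\left(h \right)} = 9 \left(- 3 h h + 1\right) = 9 \left(- 3 h^{2} + 1\right) = 9 \left(1 - 3 h^{2}\right) = 9 - 27 h^{2}$)
$S{\left(q,u \right)} = \left(q + u\right)^{2}$ ($S{\left(q,u \right)} = \left(q + u\right) \left(q + u\right) = \left(q + u\right)^{2}$)
$V{\left(s \right)} = -7 + \left(-234 + s\right)^{2}$ ($V{\left(s \right)} = \left(s + \left(9 - 27 \left(-3\right)^{2}\right)\right)^{2} - 7 = \left(s + \left(9 - 243\right)\right)^{2} - 7 = \left(s - 234\right)^{2} - 7 = \left(-234 + s\right)^{2} - 7 = -7 + \left(-234 + s\right)^{2}$)
$247 - V{\left(12 \right)} = 247 - \left(-7 + \left(-234 + 12\right)^{2}\right) = 247 - \left(-7 + \left(-222\right)^{2}\right) = 247 - \left(-7 + 49284\right) = 247 - 49277 = -49030$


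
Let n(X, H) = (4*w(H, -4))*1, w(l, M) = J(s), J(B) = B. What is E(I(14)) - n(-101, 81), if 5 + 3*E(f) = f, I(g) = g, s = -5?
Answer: 23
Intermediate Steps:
w(l, M) = -5
n(X, H) = -20 (n(X, H) = (4*(-5))*1 = -20*1 = -20)
E(f) = -5/3 + f/3
E(I(14)) - n(-101, 81) = (-5/3 + (⅓)*14) - 1*(-20) = (-5/3 + 14/3) + 20 = 3 + 20 = 23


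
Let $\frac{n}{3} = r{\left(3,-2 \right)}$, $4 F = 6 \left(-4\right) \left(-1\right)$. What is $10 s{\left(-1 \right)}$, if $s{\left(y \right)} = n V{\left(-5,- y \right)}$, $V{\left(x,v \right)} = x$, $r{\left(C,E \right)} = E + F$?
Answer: $-600$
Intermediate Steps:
$F = 6$ ($F = \frac{6 \left(-4\right) \left(-1\right)}{4} = \frac{\left(-24\right) \left(-1\right)}{4} = \frac{1}{4} \cdot 24 = 6$)
$r{\left(C,E \right)} = 6 + E$ ($r{\left(C,E \right)} = E + 6 = 6 + E$)
$n = 12$ ($n = 3 \left(6 - 2\right) = 3 \cdot 4 = 12$)
$s{\left(y \right)} = -60$ ($s{\left(y \right)} = 12 \left(-5\right) = -60$)
$10 s{\left(-1 \right)} = 10 \left(-60\right) = -600$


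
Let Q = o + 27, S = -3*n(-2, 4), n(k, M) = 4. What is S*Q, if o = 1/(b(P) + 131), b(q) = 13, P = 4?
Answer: -3889/12 ≈ -324.08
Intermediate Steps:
o = 1/144 (o = 1/(13 + 131) = 1/144 ≈ 0.0069444)
S = -12 (S = -3*4 = -12)
Q = 3889/144 (Q = 1/144 + 27 = 3889/144 ≈ 27.007)
S*Q = -12*3889/144 = -3889/12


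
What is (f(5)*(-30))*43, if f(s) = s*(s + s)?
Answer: -64500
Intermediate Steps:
f(s) = 2*s**2 (f(s) = s*(2*s) = 2*s**2)
(f(5)*(-30))*43 = ((2*5**2)*(-30))*43 = ((2*25)*(-30))*43 = (50*(-30))*43 = -1500*43 = -64500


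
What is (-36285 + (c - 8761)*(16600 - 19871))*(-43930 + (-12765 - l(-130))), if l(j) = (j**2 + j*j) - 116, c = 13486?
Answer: 1400129777040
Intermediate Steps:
l(j) = -116 + 2*j**2 (l(j) = (j**2 + j**2) - 116 = 2*j**2 - 116 = -116 + 2*j**2)
(-36285 + (c - 8761)*(16600 - 19871))*(-43930 + (-12765 - l(-130))) = (-36285 + (13486 - 8761)*(16600 - 19871))*(-43930 + (-12765 - (-116 + 2*(-130)**2))) = (-36285 + 4725*(-3271))*(-43930 + (-12765 - (-116 + 2*16900))) = (-36285 - 15455475)*(-43930 + (-12765 - (-116 + 33800))) = -15491760*(-43930 + (-12765 - 1*33684)) = -15491760*(-43930 + (-12765 - 33684)) = -15491760*(-43930 - 46449) = -15491760*(-90379) = 1400129777040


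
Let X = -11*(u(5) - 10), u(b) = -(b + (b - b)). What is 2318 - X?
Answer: 2153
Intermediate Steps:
u(b) = -b (u(b) = -(b + 0) = -b)
X = 165 (X = -11*(-1*5 - 10) = -11*(-5 - 10) = -11*(-15) = 165)
2318 - X = 2318 - 1*165 = 2318 - 165 = 2153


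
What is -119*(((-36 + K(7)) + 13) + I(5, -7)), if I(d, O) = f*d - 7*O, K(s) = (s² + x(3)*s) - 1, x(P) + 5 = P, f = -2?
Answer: -5950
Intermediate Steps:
x(P) = -5 + P
K(s) = -1 + s² - 2*s (K(s) = (s² + (-5 + 3)*s) - 1 = (s² - 2*s) - 1 = -1 + s² - 2*s)
I(d, O) = -7*O - 2*d (I(d, O) = -2*d - 7*O = -7*O - 2*d)
-119*(((-36 + K(7)) + 13) + I(5, -7)) = -119*(((-36 + (-1 + 7² - 2*7)) + 13) + (-7*(-7) - 2*5)) = -119*(((-36 + (-1 + 49 - 14)) + 13) + (49 - 10)) = -119*(((-36 + 34) + 13) + 39) = -119*((-2 + 13) + 39) = -119*(11 + 39) = -119*50 = -5950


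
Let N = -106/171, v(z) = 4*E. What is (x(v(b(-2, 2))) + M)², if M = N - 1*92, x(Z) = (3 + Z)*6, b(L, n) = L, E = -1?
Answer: 284394496/29241 ≈ 9725.9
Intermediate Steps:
v(z) = -4 (v(z) = 4*(-1) = -4)
x(Z) = 18 + 6*Z
N = -106/171 (N = -106*1/171 = -106/171 ≈ -0.61988)
M = -15838/171 (M = -106/171 - 1*92 = -106/171 - 92 = -15838/171 ≈ -92.620)
(x(v(b(-2, 2))) + M)² = ((18 + 6*(-4)) - 15838/171)² = ((18 - 24) - 15838/171)² = (-6 - 15838/171)² = (-16864/171)² = 284394496/29241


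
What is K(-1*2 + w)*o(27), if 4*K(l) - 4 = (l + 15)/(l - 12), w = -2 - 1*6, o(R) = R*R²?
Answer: 1633689/88 ≈ 18565.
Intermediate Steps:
o(R) = R³
w = -8 (w = -2 - 6 = -8)
K(l) = 1 + (15 + l)/(4*(-12 + l)) (K(l) = 1 + ((l + 15)/(l - 12))/4 = 1 + ((15 + l)/(-12 + l))/4 = 1 + (15 + l)/(4*(-12 + l)))
K(-1*2 + w)*o(27) = ((-33 + 5*(-1*2 - 8))/(4*(-12 + (-1*2 - 8))))*27³ = ((-33 + 5*(-2 - 8))/(4*(-12 + (-2 - 8))))*19683 = ((-33 + 5*(-10))/(4*(-12 - 10)))*19683 = ((¼)*(-33 - 50)/(-22))*19683 = ((¼)*(-1/22)*(-83))*19683 = (83/88)*19683 = 1633689/88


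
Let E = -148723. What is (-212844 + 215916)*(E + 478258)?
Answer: 1012331520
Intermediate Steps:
(-212844 + 215916)*(E + 478258) = (-212844 + 215916)*(-148723 + 478258) = 3072*329535 = 1012331520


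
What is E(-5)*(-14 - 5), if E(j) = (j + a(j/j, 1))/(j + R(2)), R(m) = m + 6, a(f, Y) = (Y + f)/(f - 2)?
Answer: 133/3 ≈ 44.333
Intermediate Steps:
a(f, Y) = (Y + f)/(-2 + f)
R(m) = 6 + m
E(j) = (-2 + j)/(8 + j) (E(j) = (j + (1 + j/j)/(-2 + j/j))/(j + (6 + 2)) = (j + (1 + 1)/(-2 + 1))/(j + 8) = (j + 2/(-1))/(8 + j) = (j - 1*2)/(8 + j) = (j - 2)/(8 + j) = (-2 + j)/(8 + j))
E(-5)*(-14 - 5) = ((-2 - 5)/(8 - 5))*(-14 - 5) = (-7/3)*(-19) = ((1/3)*(-7))*(-19) = -7/3*(-19) = 133/3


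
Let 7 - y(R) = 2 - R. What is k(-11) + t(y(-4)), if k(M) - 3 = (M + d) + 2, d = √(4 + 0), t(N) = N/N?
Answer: -3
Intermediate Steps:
y(R) = 5 + R (y(R) = 7 - (2 - R) = 7 + (-2 + R) = 5 + R)
t(N) = 1
d = 2 (d = √4 = 2)
k(M) = 7 + M (k(M) = 3 + ((M + 2) + 2) = 3 + ((2 + M) + 2) = 3 + (4 + M) = 7 + M)
k(-11) + t(y(-4)) = (7 - 11) + 1 = -4 + 1 = -3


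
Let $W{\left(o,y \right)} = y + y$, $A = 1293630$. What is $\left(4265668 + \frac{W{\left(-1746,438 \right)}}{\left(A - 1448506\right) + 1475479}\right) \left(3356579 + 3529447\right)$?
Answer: $\frac{12930244408024468560}{440201} \approx 2.9373 \cdot 10^{13}$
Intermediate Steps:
$W{\left(o,y \right)} = 2 y$
$\left(4265668 + \frac{W{\left(-1746,438 \right)}}{\left(A - 1448506\right) + 1475479}\right) \left(3356579 + 3529447\right) = \left(4265668 + \frac{2 \cdot 438}{\left(1293630 - 1448506\right) + 1475479}\right) \left(3356579 + 3529447\right) = \left(4265668 + \frac{876}{-154876 + 1475479}\right) 6886026 = \left(4265668 + \frac{876}{1320603}\right) 6886026 = \left(4265668 + 876 \cdot \frac{1}{1320603}\right) 6886026 = \left(4265668 + \frac{292}{440201}\right) 6886026 = \frac{1877751319560}{440201} \cdot 6886026 = \frac{12930244408024468560}{440201}$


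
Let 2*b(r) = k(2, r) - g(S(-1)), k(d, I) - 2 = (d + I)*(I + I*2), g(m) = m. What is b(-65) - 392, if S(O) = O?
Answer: 5752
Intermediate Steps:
k(d, I) = 2 + 3*I*(I + d) (k(d, I) = 2 + (d + I)*(I + I*2) = 2 + (I + d)*(I + 2*I) = 2 + (I + d)*(3*I) = 2 + 3*I*(I + d))
b(r) = 3/2 + 3*r + 3*r**2/2 (b(r) = ((2 + 3*r**2 + 3*r*2) - 1*(-1))/2 = ((2 + 3*r**2 + 6*r) + 1)/2 = (3 + 3*r**2 + 6*r)/2 = 3/2 + 3*r + 3*r**2/2)
b(-65) - 392 = (3/2 + 3*(-65) + (3/2)*(-65)**2) - 392 = (3/2 - 195 + (3/2)*4225) - 392 = (3/2 - 195 + 12675/2) - 392 = 6144 - 392 = 5752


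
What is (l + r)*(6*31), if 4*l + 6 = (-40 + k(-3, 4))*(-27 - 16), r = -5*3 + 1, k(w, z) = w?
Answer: 166191/2 ≈ 83096.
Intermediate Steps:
r = -14 (r = -15 + 1 = -14)
l = 1843/4 (l = -3/2 + ((-40 - 3)*(-27 - 16))/4 = -3/2 + (-43*(-43))/4 = -3/2 + (¼)*1849 = -3/2 + 1849/4 = 1843/4 ≈ 460.75)
(l + r)*(6*31) = (1843/4 - 14)*(6*31) = (1787/4)*186 = 166191/2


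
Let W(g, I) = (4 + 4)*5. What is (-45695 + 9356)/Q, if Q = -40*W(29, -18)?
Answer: 36339/1600 ≈ 22.712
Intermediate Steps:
W(g, I) = 40 (W(g, I) = 8*5 = 40)
Q = -1600 (Q = -40*40 = -1600)
(-45695 + 9356)/Q = (-45695 + 9356)/(-1600) = -36339*(-1/1600) = 36339/1600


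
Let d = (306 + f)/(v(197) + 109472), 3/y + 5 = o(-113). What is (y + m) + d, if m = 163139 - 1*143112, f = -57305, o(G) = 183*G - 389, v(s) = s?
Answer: 46282293751665/2311054837 ≈ 20026.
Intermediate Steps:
o(G) = -389 + 183*G
y = -3/21073 (y = 3/(-5 + (-389 + 183*(-113))) = 3/(-5 + (-389 - 20679)) = 3/(-5 - 21068) = 3/(-21073) = 3*(-1/21073) = -3/21073 ≈ -0.00014236)
d = -56999/109669 (d = (306 - 57305)/(197 + 109472) = -56999/109669 ≈ -0.51974)
m = 20027 (m = 163139 - 143112 = 20027)
(y + m) + d = (-3/21073 + 20027) - 56999/109669 = 422028968/21073 - 56999/109669 = 46282293751665/2311054837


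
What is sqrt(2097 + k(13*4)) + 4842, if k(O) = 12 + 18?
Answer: 4842 + sqrt(2127) ≈ 4888.1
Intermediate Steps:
k(O) = 30
sqrt(2097 + k(13*4)) + 4842 = sqrt(2097 + 30) + 4842 = sqrt(2127) + 4842 = 4842 + sqrt(2127)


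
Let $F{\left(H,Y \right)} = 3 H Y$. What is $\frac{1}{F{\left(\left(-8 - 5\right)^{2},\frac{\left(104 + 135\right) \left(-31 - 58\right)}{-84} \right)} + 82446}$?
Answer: $\frac{28}{5903287} \approx 4.7431 \cdot 10^{-6}$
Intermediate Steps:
$F{\left(H,Y \right)} = 3 H Y$
$\frac{1}{F{\left(\left(-8 - 5\right)^{2},\frac{\left(104 + 135\right) \left(-31 - 58\right)}{-84} \right)} + 82446} = \frac{1}{3 \left(-8 - 5\right)^{2} \frac{\left(104 + 135\right) \left(-31 - 58\right)}{-84} + 82446} = \frac{1}{3 \left(-13\right)^{2} \cdot 239 \left(-89\right) \left(- \frac{1}{84}\right) + 82446} = \frac{1}{3 \cdot 169 \left(\left(-21271\right) \left(- \frac{1}{84}\right)\right) + 82446} = \frac{1}{3 \cdot 169 \cdot \frac{21271}{84} + 82446} = \frac{1}{\frac{3594799}{28} + 82446} = \frac{1}{\frac{5903287}{28}} = \frac{28}{5903287}$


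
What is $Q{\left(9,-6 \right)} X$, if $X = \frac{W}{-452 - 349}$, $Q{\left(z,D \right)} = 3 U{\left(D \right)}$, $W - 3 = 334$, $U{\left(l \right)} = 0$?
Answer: $0$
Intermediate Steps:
$W = 337$ ($W = 3 + 334 = 337$)
$Q{\left(z,D \right)} = 0$ ($Q{\left(z,D \right)} = 3 \cdot 0 = 0$)
$X = - \frac{337}{801}$ ($X = \frac{337}{-452 - 349} = \frac{337}{-801} = 337 \left(- \frac{1}{801}\right) = - \frac{337}{801} \approx -0.42072$)
$Q{\left(9,-6 \right)} X = 0 \left(- \frac{337}{801}\right) = 0$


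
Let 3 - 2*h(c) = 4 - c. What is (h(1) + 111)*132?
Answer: 14652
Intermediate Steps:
h(c) = -½ + c/2 (h(c) = 3/2 - (4 - c)/2 = 3/2 + (-2 + c/2) = -½ + c/2)
(h(1) + 111)*132 = ((-½ + (½)*1) + 111)*132 = ((-½ + ½) + 111)*132 = (0 + 111)*132 = 111*132 = 14652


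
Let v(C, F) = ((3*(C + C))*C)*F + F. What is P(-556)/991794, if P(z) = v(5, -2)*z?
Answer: 83956/495897 ≈ 0.16930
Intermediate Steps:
v(C, F) = F + 6*F*C² (v(C, F) = ((3*(2*C))*C)*F + F = ((6*C)*C)*F + F = (6*C²)*F + F = 6*F*C² + F = F + 6*F*C²)
P(z) = -302*z (P(z) = (-2*(1 + 6*5²))*z = (-2*(1 + 6*25))*z = (-2*(1 + 150))*z = (-2*151)*z = -302*z)
P(-556)/991794 = -302*(-556)/991794 = 167912*(1/991794) = 83956/495897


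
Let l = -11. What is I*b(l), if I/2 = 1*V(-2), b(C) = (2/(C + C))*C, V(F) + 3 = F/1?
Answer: -10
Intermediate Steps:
V(F) = -3 + F (V(F) = -3 + F/1 = -3 + F*1 = -3 + F)
b(C) = 1 (b(C) = (2/((2*C)))*C = (2*(1/(2*C)))*C = C/C = 1)
I = -10 (I = 2*(1*(-3 - 2)) = 2*(1*(-5)) = 2*(-5) = -10)
I*b(l) = -10*1 = -10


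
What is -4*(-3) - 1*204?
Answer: -192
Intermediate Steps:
-4*(-3) - 1*204 = 12 - 204 = -192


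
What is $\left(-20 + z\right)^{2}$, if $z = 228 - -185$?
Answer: $154449$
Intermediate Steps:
$z = 413$ ($z = 228 + 185 = 413$)
$\left(-20 + z\right)^{2} = \left(-20 + 413\right)^{2} = 393^{2} = 154449$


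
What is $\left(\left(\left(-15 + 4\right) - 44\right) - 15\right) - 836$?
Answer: $-906$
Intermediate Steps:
$\left(\left(\left(-15 + 4\right) - 44\right) - 15\right) - 836 = \left(\left(-11 - 44\right) - 15\right) - 836 = \left(-55 - 15\right) - 836 = -70 - 836 = -906$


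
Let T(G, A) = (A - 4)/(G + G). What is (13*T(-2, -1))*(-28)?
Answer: -455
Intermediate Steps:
T(G, A) = (-4 + A)/(2*G) (T(G, A) = (-4 + A)/((2*G)) = (-4 + A)*(1/(2*G)) = (-4 + A)/(2*G))
(13*T(-2, -1))*(-28) = (13*((1/2)*(-4 - 1)/(-2)))*(-28) = (13*((1/2)*(-1/2)*(-5)))*(-28) = (13*(5/4))*(-28) = (65/4)*(-28) = -455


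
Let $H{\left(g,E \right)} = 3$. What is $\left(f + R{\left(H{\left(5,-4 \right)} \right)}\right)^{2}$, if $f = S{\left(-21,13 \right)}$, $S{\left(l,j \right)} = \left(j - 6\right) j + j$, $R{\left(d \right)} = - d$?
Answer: $10201$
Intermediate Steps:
$S{\left(l,j \right)} = j + j \left(-6 + j\right)$ ($S{\left(l,j \right)} = \left(-6 + j\right) j + j = j \left(-6 + j\right) + j = j + j \left(-6 + j\right)$)
$f = 104$ ($f = 13 \left(-5 + 13\right) = 13 \cdot 8 = 104$)
$\left(f + R{\left(H{\left(5,-4 \right)} \right)}\right)^{2} = \left(104 - 3\right)^{2} = 101^{2} = 10201$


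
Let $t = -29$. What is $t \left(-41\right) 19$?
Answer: $22591$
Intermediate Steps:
$t \left(-41\right) 19 = \left(-29\right) \left(-41\right) 19 = 1189 \cdot 19 = 22591$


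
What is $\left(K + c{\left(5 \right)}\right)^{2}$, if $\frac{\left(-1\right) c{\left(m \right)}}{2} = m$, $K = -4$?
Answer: $196$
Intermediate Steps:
$c{\left(m \right)} = - 2 m$
$\left(K + c{\left(5 \right)}\right)^{2} = \left(-4 - 10\right)^{2} = \left(-14\right)^{2} = 196$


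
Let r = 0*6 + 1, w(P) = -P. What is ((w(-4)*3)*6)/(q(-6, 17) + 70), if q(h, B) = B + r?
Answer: 9/11 ≈ 0.81818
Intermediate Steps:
r = 1 (r = 0 + 1 = 1)
q(h, B) = 1 + B (q(h, B) = B + 1 = 1 + B)
((w(-4)*3)*6)/(q(-6, 17) + 70) = ((-1*(-4)*3)*6)/((1 + 17) + 70) = ((4*3)*6)/(18 + 70) = (12*6)/88 = 72*(1/88) = 9/11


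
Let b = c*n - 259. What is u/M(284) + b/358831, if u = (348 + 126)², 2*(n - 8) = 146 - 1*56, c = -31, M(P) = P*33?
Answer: 55511631/2316091 ≈ 23.968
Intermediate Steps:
M(P) = 33*P
n = 53 (n = 8 + (146 - 1*56)/2 = 8 + (146 - 56)/2 = 8 + (½)*90 = 8 + 45 = 53)
b = -1902 (b = -31*53 - 259 = -1643 - 259 = -1902)
u = 224676 (u = 474² = 224676)
u/M(284) + b/358831 = 224676/((33*284)) - 1902/358831 = 224676/9372 - 1902*1/358831 = 224676*(1/9372) - 1902/358831 = 18723/781 - 1902/358831 = 55511631/2316091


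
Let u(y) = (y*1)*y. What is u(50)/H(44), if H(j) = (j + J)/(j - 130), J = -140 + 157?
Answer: -215000/61 ≈ -3524.6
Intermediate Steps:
J = 17
u(y) = y² (u(y) = y*y = y²)
H(j) = (17 + j)/(-130 + j) (H(j) = (j + 17)/(j - 130) = (17 + j)/(-130 + j))
u(50)/H(44) = 50²/(((17 + 44)/(-130 + 44))) = 2500/((61/(-86))) = 2500/((-1/86*61)) = 2500/(-61/86) = 2500*(-86/61) = -215000/61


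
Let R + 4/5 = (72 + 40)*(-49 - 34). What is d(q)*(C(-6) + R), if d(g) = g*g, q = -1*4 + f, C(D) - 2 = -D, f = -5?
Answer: -3761964/5 ≈ -7.5239e+5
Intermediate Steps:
C(D) = 2 - D
R = -46484/5 (R = -⅘ + (72 + 40)*(-49 - 34) = -⅘ + 112*(-83) = -⅘ - 9296 = -46484/5 ≈ -9296.8)
q = -9 (q = -1*4 - 5 = -4 - 5 = -9)
d(g) = g²
d(q)*(C(-6) + R) = (-9)²*((2 - 1*(-6)) - 46484/5) = 81*((2 + 6) - 46484/5) = 81*(8 - 46484/5) = 81*(-46444/5) = -3761964/5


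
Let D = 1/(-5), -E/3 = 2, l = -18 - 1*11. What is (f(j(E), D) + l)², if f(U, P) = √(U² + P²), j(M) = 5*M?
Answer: (145 - √22501)²/25 ≈ 1.0013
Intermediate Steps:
l = -29 (l = -18 - 11 = -29)
E = -6 (E = -3*2 = -6)
D = -⅕ ≈ -0.20000
f(U, P) = √(P² + U²)
(f(j(E), D) + l)² = (√((-⅕)² + (5*(-6))²) - 29)² = (√(1/25 + (-30)²) - 29)² = (√(1/25 + 900) - 29)² = (√(22501/25) - 29)² = (√22501/5 - 29)² = (-29 + √22501/5)²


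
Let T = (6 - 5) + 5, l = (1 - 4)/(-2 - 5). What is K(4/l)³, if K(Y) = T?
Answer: 216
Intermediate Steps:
l = 3/7 (l = -3/(-7) = -3*(-⅐) = 3/7 ≈ 0.42857)
T = 6 (T = 1 + 5 = 6)
K(Y) = 6
K(4/l)³ = 6³ = 216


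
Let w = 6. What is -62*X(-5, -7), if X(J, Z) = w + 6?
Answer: -744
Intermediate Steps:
X(J, Z) = 12 (X(J, Z) = 6 + 6 = 12)
-62*X(-5, -7) = -62*12 = -744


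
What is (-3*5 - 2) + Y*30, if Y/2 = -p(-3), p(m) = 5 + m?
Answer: -137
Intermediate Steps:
Y = -4 (Y = 2*(-(5 - 3)) = 2*(-1*2) = 2*(-2) = -4)
(-3*5 - 2) + Y*30 = (-3*5 - 2) - 4*30 = (-15 - 2) - 120 = -17 - 120 = -137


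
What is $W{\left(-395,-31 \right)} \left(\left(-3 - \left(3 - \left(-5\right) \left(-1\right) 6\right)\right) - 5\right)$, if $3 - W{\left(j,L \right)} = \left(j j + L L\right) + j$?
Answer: $-2975172$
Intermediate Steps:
$W{\left(j,L \right)} = 3 - j - L^{2} - j^{2}$ ($W{\left(j,L \right)} = 3 - \left(\left(j j + L L\right) + j\right) = 3 - \left(\left(j^{2} + L^{2}\right) + j\right) = 3 - \left(\left(L^{2} + j^{2}\right) + j\right) = 3 - \left(j + L^{2} + j^{2}\right) = 3 - j - L^{2} - j^{2}$)
$W{\left(-395,-31 \right)} \left(\left(-3 - \left(3 - \left(-5\right) \left(-1\right) 6\right)\right) - 5\right) = \left(3 - -395 - \left(-31\right)^{2} - \left(-395\right)^{2}\right) \left(\left(-3 - \left(3 - \left(-5\right) \left(-1\right) 6\right)\right) - 5\right) = \left(3 + 395 - 961 - 156025\right) \left(\left(-3 + \left(-3 + 5 \cdot 6\right)\right) - 5\right) = \left(3 + 395 - 961 - 156025\right) \left(\left(-3 + \left(-3 + 30\right)\right) - 5\right) = - 156588 \left(\left(-3 + 27\right) - 5\right) = - 156588 \left(24 - 5\right) = \left(-156588\right) 19 = -2975172$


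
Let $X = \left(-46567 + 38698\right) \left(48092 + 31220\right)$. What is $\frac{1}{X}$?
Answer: $- \frac{1}{624106128} \approx -1.6023 \cdot 10^{-9}$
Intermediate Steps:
$X = -624106128$ ($X = \left(-7869\right) 79312 = -624106128$)
$\frac{1}{X} = \frac{1}{-624106128} = - \frac{1}{624106128}$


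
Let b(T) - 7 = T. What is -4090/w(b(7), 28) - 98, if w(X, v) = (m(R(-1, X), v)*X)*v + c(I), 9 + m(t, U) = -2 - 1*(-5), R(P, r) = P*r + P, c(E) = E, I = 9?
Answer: -225524/2343 ≈ -96.254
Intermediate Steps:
b(T) = 7 + T
R(P, r) = P + P*r
m(t, U) = -6 (m(t, U) = -9 + (-2 - 1*(-5)) = -9 + (-2 + 5) = -9 + 3 = -6)
w(X, v) = 9 - 6*X*v (w(X, v) = (-6*X)*v + 9 = -6*X*v + 9 = 9 - 6*X*v)
-4090/w(b(7), 28) - 98 = -4090/(9 - 6*(7 + 7)*28) - 98 = -4090/(9 - 6*14*28) - 98 = -4090/(9 - 2352) - 98 = -4090/(-2343) - 98 = -4090*(-1/2343) - 98 = 4090/2343 - 98 = -225524/2343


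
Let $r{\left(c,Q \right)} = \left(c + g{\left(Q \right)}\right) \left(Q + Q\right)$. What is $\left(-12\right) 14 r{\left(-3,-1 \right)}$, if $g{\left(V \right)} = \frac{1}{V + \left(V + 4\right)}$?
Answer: $-840$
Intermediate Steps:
$g{\left(V \right)} = \frac{1}{4 + 2 V}$ ($g{\left(V \right)} = \frac{1}{V + \left(4 + V\right)} = \frac{1}{4 + 2 V}$)
$r{\left(c,Q \right)} = 2 Q \left(c + \frac{1}{2 \left(2 + Q\right)}\right)$ ($r{\left(c,Q \right)} = \left(c + \frac{1}{2 \left(2 + Q\right)}\right) \left(Q + Q\right) = \left(c + \frac{1}{2 \left(2 + Q\right)}\right) 2 Q = 2 Q \left(c + \frac{1}{2 \left(2 + Q\right)}\right)$)
$\left(-12\right) 14 r{\left(-3,-1 \right)} = \left(-12\right) 14 \left(- \frac{1 + 2 \left(-3\right) \left(2 - 1\right)}{2 - 1}\right) = - 168 \left(- \frac{1 + 2 \left(-3\right) 1}{1}\right) = - 168 \left(\left(-1\right) 1 \left(1 - 6\right)\right) = - 168 \left(\left(-1\right) 1 \left(-5\right)\right) = \left(-168\right) 5 = -840$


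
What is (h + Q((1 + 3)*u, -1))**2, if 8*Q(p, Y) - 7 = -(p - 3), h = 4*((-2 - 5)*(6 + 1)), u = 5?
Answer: 622521/16 ≈ 38908.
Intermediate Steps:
h = -196 (h = 4*(-7*7) = 4*(-49) = -196)
Q(p, Y) = 5/4 - p/8 (Q(p, Y) = 7/8 + (-(p - 3))/8 = 7/8 + (-(-3 + p))/8 = 7/8 + (3 - p)/8 = 7/8 + (3/8 - p/8) = 5/4 - p/8)
(h + Q((1 + 3)*u, -1))**2 = (-196 + (5/4 - (1 + 3)*5/8))**2 = (-196 + (5/4 - 5/2))**2 = (-196 - 5/4)**2 = (-789/4)**2 = 622521/16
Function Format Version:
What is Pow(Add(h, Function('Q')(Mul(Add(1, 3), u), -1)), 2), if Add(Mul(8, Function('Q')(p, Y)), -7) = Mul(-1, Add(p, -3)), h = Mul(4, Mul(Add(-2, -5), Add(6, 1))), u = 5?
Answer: Rational(622521, 16) ≈ 38908.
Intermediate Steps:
h = -196 (h = Mul(4, Mul(-7, 7)) = Mul(4, -49) = -196)
Function('Q')(p, Y) = Add(Rational(5, 4), Mul(Rational(-1, 8), p)) (Function('Q')(p, Y) = Add(Rational(7, 8), Mul(Rational(1, 8), Mul(-1, Add(p, -3)))) = Add(Rational(7, 8), Mul(Rational(1, 8), Mul(-1, Add(-3, p)))) = Add(Rational(7, 8), Mul(Rational(1, 8), Add(3, Mul(-1, p)))) = Add(Rational(7, 8), Add(Rational(3, 8), Mul(Rational(-1, 8), p))) = Add(Rational(5, 4), Mul(Rational(-1, 8), p)))
Pow(Add(h, Function('Q')(Mul(Add(1, 3), u), -1)), 2) = Pow(Add(-196, Add(Rational(5, 4), Mul(Rational(-1, 8), Mul(Add(1, 3), 5)))), 2) = Pow(Add(-196, Add(Rational(5, 4), Mul(Rational(-1, 8), Mul(4, 5)))), 2) = Pow(Add(-196, Add(Rational(5, 4), Mul(Rational(-1, 8), 20))), 2) = Pow(Add(-196, Add(Rational(5, 4), Rational(-5, 2))), 2) = Pow(Add(-196, Rational(-5, 4)), 2) = Pow(Rational(-789, 4), 2) = Rational(622521, 16)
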